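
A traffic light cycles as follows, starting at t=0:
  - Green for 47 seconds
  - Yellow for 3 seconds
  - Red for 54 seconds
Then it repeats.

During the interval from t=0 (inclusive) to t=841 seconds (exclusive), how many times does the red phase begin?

Cycle = 47+3+54 = 104s
red phase starts at t = k*104 + 50 for k=0,1,2,...
Need k*104+50 < 841 → k < 7.606
k ∈ {0, ..., 7} → 8 starts

Answer: 8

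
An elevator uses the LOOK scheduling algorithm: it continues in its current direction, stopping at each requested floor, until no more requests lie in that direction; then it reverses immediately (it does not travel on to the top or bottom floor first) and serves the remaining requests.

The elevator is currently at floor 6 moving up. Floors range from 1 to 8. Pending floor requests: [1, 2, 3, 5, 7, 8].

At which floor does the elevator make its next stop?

Answer: 7

Derivation:
Current floor: 6, direction: up
Requests above: [7, 8]
Requests below: [1, 2, 3, 5]
Moving up and requests lie above → nearest above is min([7, 8]) = 7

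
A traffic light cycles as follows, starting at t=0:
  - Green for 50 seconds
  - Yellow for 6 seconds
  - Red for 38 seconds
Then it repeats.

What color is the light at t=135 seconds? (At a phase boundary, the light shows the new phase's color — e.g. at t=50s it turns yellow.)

Answer: green

Derivation:
Cycle length = 50 + 6 + 38 = 94s
t = 135, phase_t = 135 mod 94 = 41
41 < 50 (green end) → GREEN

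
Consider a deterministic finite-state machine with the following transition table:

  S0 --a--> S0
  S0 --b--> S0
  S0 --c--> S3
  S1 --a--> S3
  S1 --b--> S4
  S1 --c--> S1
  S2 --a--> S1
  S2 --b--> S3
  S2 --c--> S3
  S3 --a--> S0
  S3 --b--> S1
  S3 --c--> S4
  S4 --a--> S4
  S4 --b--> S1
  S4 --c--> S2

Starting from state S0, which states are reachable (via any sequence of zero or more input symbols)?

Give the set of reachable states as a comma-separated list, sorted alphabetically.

BFS from S0:
  visit S0: S0--a-->S0 (seen), S0--b-->S0 (seen), S0--c-->S3 (new)
  visit S3: S3--a-->S0 (seen), S3--b-->S1 (new), S3--c-->S4 (new)
  visit S1: S1--a-->S3 (seen), S1--b-->S4 (seen), S1--c-->S1 (seen)
  visit S4: S4--a-->S4 (seen), S4--b-->S1 (seen), S4--c-->S2 (new)
  visit S2: S2--a-->S1 (seen), S2--b-->S3 (seen), S2--c-->S3 (seen)

Answer: S0, S1, S2, S3, S4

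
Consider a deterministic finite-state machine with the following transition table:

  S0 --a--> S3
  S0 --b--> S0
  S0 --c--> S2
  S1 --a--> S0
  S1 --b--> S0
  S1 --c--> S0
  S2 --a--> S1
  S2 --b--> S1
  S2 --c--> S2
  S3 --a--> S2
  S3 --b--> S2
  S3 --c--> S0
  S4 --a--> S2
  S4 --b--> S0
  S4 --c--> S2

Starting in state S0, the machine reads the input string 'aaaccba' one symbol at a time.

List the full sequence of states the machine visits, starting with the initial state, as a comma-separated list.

Start: S0
  read 'a': S0 --a--> S3
  read 'a': S3 --a--> S2
  read 'a': S2 --a--> S1
  read 'c': S1 --c--> S0
  read 'c': S0 --c--> S2
  read 'b': S2 --b--> S1
  read 'a': S1 --a--> S0

Answer: S0, S3, S2, S1, S0, S2, S1, S0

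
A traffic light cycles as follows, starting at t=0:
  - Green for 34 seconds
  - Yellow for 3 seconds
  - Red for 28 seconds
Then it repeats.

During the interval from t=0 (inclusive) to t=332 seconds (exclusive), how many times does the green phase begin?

Cycle = 34+3+28 = 65s
green phase starts at t = k*65 + 0 for k=0,1,2,...
Need k*65+0 < 332 → k < 5.108
k ∈ {0, ..., 5} → 6 starts

Answer: 6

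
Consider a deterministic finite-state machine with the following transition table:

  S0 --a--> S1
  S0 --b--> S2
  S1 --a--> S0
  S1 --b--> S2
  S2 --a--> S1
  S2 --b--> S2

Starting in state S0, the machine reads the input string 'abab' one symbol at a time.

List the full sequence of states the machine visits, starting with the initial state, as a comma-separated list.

Answer: S0, S1, S2, S1, S2

Derivation:
Start: S0
  read 'a': S0 --a--> S1
  read 'b': S1 --b--> S2
  read 'a': S2 --a--> S1
  read 'b': S1 --b--> S2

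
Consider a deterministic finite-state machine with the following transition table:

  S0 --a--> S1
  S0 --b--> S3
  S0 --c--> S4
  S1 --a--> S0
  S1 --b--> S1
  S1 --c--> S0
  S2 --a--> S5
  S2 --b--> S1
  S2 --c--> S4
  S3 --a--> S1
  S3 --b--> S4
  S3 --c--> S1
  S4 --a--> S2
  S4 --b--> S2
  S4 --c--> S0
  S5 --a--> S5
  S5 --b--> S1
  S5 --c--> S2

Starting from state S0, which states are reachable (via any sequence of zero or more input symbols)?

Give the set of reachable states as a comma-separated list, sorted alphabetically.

Answer: S0, S1, S2, S3, S4, S5

Derivation:
BFS from S0:
  visit S0: S0--a-->S1 (new), S0--b-->S3 (new), S0--c-->S4 (new)
  visit S1: S1--a-->S0 (seen), S1--b-->S1 (seen), S1--c-->S0 (seen)
  visit S3: S3--a-->S1 (seen), S3--b-->S4 (seen), S3--c-->S1 (seen)
  visit S4: S4--a-->S2 (new), S4--b-->S2 (seen), S4--c-->S0 (seen)
  visit S2: S2--a-->S5 (new), S2--b-->S1 (seen), S2--c-->S4 (seen)
  visit S5: S5--a-->S5 (seen), S5--b-->S1 (seen), S5--c-->S2 (seen)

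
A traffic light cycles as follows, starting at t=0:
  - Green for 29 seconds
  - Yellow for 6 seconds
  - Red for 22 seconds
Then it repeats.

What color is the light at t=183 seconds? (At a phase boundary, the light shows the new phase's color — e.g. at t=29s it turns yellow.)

Answer: green

Derivation:
Cycle length = 29 + 6 + 22 = 57s
t = 183, phase_t = 183 mod 57 = 12
12 < 29 (green end) → GREEN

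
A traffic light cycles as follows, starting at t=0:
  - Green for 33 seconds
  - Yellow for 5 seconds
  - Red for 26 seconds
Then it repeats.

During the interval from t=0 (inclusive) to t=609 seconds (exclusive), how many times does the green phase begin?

Answer: 10

Derivation:
Cycle = 33+5+26 = 64s
green phase starts at t = k*64 + 0 for k=0,1,2,...
Need k*64+0 < 609 → k < 9.516
k ∈ {0, ..., 9} → 10 starts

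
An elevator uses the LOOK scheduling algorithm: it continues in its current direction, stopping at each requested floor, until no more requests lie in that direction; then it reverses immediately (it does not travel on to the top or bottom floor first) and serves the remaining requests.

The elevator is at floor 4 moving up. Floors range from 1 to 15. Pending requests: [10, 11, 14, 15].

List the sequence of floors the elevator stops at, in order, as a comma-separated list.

Answer: 10, 11, 14, 15

Derivation:
Current: 4, moving UP
Serve above first (ascending): [10, 11, 14, 15]
Then reverse, serve below (descending): []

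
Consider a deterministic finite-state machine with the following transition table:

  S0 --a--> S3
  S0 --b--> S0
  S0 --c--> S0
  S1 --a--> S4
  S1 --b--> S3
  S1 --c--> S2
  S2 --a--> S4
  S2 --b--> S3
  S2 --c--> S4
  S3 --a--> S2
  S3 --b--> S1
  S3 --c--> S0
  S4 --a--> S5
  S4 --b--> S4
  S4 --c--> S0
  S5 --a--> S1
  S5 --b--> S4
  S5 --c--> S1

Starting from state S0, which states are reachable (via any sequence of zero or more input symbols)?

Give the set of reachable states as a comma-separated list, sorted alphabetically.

BFS from S0:
  visit S0: S0--a-->S3 (new), S0--b-->S0 (seen), S0--c-->S0 (seen)
  visit S3: S3--a-->S2 (new), S3--b-->S1 (new), S3--c-->S0 (seen)
  visit S2: S2--a-->S4 (new), S2--b-->S3 (seen), S2--c-->S4 (seen)
  visit S1: S1--a-->S4 (seen), S1--b-->S3 (seen), S1--c-->S2 (seen)
  visit S4: S4--a-->S5 (new), S4--b-->S4 (seen), S4--c-->S0 (seen)
  visit S5: S5--a-->S1 (seen), S5--b-->S4 (seen), S5--c-->S1 (seen)

Answer: S0, S1, S2, S3, S4, S5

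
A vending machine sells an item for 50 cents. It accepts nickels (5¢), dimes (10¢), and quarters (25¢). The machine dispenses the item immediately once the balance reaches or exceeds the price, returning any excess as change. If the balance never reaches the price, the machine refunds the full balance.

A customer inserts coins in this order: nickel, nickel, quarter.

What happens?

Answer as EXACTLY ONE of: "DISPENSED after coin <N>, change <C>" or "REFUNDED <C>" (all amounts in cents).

Price: 50¢
Coin 1 (nickel, 5¢): balance = 5¢
Coin 2 (nickel, 5¢): balance = 10¢
Coin 3 (quarter, 25¢): balance = 35¢
All coins inserted, balance 35¢ < price 50¢ → REFUND 35¢

Answer: REFUNDED 35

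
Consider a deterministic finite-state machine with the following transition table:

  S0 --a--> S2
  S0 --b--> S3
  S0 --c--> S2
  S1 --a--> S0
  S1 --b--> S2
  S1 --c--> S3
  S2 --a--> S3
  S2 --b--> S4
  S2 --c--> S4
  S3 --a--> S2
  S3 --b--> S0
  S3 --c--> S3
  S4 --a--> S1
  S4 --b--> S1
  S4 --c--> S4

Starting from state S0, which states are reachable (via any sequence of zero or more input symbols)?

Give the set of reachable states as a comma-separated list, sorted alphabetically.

BFS from S0:
  visit S0: S0--a-->S2 (new), S0--b-->S3 (new), S0--c-->S2 (seen)
  visit S2: S2--a-->S3 (seen), S2--b-->S4 (new), S2--c-->S4 (seen)
  visit S3: S3--a-->S2 (seen), S3--b-->S0 (seen), S3--c-->S3 (seen)
  visit S4: S4--a-->S1 (new), S4--b-->S1 (seen), S4--c-->S4 (seen)
  visit S1: S1--a-->S0 (seen), S1--b-->S2 (seen), S1--c-->S3 (seen)

Answer: S0, S1, S2, S3, S4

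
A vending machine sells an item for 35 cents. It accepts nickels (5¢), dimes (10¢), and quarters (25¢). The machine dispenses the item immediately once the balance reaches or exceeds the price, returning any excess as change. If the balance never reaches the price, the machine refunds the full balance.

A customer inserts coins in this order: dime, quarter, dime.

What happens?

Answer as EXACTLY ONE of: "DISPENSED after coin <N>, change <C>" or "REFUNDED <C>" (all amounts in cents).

Price: 35¢
Coin 1 (dime, 10¢): balance = 10¢
Coin 2 (quarter, 25¢): balance = 35¢
  → balance >= price → DISPENSE, change = 35 - 35 = 0¢

Answer: DISPENSED after coin 2, change 0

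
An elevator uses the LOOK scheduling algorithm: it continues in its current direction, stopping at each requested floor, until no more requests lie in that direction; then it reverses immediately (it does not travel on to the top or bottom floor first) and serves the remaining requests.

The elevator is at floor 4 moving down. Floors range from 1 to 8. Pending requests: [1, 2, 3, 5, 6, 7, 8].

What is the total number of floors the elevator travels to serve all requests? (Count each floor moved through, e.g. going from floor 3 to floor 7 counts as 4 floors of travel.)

Answer: 10

Derivation:
Start at floor 4 moving down, LOOK stop order: [3, 2, 1, 5, 6, 7, 8]
  4 → 3: |3-4| = 1, total = 1
  3 → 2: |2-3| = 1, total = 2
  2 → 1: |1-2| = 1, total = 3
  1 → 5: |5-1| = 4, total = 7
  5 → 6: |6-5| = 1, total = 8
  6 → 7: |7-6| = 1, total = 9
  7 → 8: |8-7| = 1, total = 10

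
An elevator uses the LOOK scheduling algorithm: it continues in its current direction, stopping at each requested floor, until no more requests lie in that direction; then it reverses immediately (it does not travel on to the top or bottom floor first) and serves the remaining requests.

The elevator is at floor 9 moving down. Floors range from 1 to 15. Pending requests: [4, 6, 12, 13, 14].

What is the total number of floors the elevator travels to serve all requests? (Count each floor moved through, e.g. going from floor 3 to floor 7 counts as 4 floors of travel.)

Answer: 15

Derivation:
Start at floor 9 moving down, LOOK stop order: [6, 4, 12, 13, 14]
  9 → 6: |6-9| = 3, total = 3
  6 → 4: |4-6| = 2, total = 5
  4 → 12: |12-4| = 8, total = 13
  12 → 13: |13-12| = 1, total = 14
  13 → 14: |14-13| = 1, total = 15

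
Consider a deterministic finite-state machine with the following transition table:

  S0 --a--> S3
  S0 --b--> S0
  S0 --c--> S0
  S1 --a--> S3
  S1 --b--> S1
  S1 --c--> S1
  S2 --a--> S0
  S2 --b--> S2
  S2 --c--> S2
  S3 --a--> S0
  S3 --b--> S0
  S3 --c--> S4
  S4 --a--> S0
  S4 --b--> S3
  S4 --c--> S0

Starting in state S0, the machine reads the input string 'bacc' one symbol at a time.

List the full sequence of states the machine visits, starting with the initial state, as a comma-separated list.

Start: S0
  read 'b': S0 --b--> S0
  read 'a': S0 --a--> S3
  read 'c': S3 --c--> S4
  read 'c': S4 --c--> S0

Answer: S0, S0, S3, S4, S0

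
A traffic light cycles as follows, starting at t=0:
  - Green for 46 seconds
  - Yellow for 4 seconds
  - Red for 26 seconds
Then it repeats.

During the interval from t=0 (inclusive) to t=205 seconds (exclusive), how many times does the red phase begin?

Answer: 3

Derivation:
Cycle = 46+4+26 = 76s
red phase starts at t = k*76 + 50 for k=0,1,2,...
Need k*76+50 < 205 → k < 2.039
k ∈ {0, ..., 2} → 3 starts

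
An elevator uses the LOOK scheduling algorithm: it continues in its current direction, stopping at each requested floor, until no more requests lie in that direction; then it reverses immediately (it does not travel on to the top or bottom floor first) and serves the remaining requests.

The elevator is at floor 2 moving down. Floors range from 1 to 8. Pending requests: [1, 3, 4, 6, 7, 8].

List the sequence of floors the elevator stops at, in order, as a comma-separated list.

Current: 2, moving DOWN
Serve below first (descending): [1]
Then reverse, serve above (ascending): [3, 4, 6, 7, 8]

Answer: 1, 3, 4, 6, 7, 8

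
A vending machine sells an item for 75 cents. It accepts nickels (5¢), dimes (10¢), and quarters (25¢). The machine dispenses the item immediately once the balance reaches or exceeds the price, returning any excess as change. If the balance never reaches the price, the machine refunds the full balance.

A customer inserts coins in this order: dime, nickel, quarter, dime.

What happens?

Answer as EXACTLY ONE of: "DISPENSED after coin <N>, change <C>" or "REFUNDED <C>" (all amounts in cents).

Price: 75¢
Coin 1 (dime, 10¢): balance = 10¢
Coin 2 (nickel, 5¢): balance = 15¢
Coin 3 (quarter, 25¢): balance = 40¢
Coin 4 (dime, 10¢): balance = 50¢
All coins inserted, balance 50¢ < price 75¢ → REFUND 50¢

Answer: REFUNDED 50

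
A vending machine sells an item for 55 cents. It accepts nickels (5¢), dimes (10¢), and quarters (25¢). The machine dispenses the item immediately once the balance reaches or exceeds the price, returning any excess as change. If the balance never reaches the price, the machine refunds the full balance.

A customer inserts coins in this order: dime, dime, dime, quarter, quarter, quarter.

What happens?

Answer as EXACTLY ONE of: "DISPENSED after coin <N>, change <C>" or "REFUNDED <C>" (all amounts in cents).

Price: 55¢
Coin 1 (dime, 10¢): balance = 10¢
Coin 2 (dime, 10¢): balance = 20¢
Coin 3 (dime, 10¢): balance = 30¢
Coin 4 (quarter, 25¢): balance = 55¢
  → balance >= price → DISPENSE, change = 55 - 55 = 0¢

Answer: DISPENSED after coin 4, change 0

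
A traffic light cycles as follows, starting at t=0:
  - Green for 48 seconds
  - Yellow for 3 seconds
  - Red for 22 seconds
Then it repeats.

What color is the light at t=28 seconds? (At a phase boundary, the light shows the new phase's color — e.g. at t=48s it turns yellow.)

Cycle length = 48 + 3 + 22 = 73s
t = 28, phase_t = 28 mod 73 = 28
28 < 48 (green end) → GREEN

Answer: green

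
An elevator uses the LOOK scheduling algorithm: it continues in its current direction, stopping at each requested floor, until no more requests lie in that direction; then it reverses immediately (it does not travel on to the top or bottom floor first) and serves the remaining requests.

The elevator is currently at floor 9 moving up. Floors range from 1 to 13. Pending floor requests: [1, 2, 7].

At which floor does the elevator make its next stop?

Answer: 7

Derivation:
Current floor: 9, direction: up
Requests above: []
Requests below: [1, 2, 7]
Moving up but no requests above → reverse; nearest below is max([1, 2, 7]) = 7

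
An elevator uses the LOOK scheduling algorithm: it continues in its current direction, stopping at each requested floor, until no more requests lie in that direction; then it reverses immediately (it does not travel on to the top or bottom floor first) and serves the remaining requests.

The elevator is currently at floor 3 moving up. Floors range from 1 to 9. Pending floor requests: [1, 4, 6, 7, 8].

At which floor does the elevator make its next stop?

Current floor: 3, direction: up
Requests above: [4, 6, 7, 8]
Requests below: [1]
Moving up and requests lie above → nearest above is min([4, 6, 7, 8]) = 4

Answer: 4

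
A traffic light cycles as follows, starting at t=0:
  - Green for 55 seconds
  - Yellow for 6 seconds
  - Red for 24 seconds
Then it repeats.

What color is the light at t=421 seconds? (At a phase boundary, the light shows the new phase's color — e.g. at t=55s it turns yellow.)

Cycle length = 55 + 6 + 24 = 85s
t = 421, phase_t = 421 mod 85 = 81
81 >= 61 → RED

Answer: red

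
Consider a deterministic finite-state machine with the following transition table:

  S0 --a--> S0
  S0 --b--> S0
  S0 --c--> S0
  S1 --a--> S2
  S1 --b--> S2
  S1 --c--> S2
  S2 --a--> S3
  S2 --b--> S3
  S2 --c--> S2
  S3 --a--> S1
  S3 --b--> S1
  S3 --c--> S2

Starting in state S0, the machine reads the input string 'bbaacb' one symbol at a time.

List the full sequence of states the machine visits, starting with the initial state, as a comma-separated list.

Answer: S0, S0, S0, S0, S0, S0, S0

Derivation:
Start: S0
  read 'b': S0 --b--> S0
  read 'b': S0 --b--> S0
  read 'a': S0 --a--> S0
  read 'a': S0 --a--> S0
  read 'c': S0 --c--> S0
  read 'b': S0 --b--> S0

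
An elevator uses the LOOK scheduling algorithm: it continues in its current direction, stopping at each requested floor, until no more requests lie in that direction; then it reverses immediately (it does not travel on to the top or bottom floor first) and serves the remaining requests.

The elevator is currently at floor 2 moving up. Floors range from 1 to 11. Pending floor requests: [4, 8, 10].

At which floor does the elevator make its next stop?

Current floor: 2, direction: up
Requests above: [4, 8, 10]
Requests below: []
Moving up and requests lie above → nearest above is min([4, 8, 10]) = 4

Answer: 4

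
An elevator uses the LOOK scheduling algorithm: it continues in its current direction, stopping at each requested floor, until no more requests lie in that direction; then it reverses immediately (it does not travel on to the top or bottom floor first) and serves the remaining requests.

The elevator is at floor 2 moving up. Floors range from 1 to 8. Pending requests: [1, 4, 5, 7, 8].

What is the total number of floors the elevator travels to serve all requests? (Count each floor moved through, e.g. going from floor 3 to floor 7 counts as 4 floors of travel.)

Answer: 13

Derivation:
Start at floor 2 moving up, LOOK stop order: [4, 5, 7, 8, 1]
  2 → 4: |4-2| = 2, total = 2
  4 → 5: |5-4| = 1, total = 3
  5 → 7: |7-5| = 2, total = 5
  7 → 8: |8-7| = 1, total = 6
  8 → 1: |1-8| = 7, total = 13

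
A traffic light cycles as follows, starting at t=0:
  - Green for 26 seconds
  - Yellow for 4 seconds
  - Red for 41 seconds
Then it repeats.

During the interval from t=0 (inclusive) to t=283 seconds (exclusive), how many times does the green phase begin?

Cycle = 26+4+41 = 71s
green phase starts at t = k*71 + 0 for k=0,1,2,...
Need k*71+0 < 283 → k < 3.986
k ∈ {0, ..., 3} → 4 starts

Answer: 4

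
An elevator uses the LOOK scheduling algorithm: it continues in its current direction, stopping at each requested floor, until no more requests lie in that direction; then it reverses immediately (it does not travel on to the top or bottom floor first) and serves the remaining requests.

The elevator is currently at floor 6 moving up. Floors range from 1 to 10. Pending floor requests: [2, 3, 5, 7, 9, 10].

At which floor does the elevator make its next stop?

Current floor: 6, direction: up
Requests above: [7, 9, 10]
Requests below: [2, 3, 5]
Moving up and requests lie above → nearest above is min([7, 9, 10]) = 7

Answer: 7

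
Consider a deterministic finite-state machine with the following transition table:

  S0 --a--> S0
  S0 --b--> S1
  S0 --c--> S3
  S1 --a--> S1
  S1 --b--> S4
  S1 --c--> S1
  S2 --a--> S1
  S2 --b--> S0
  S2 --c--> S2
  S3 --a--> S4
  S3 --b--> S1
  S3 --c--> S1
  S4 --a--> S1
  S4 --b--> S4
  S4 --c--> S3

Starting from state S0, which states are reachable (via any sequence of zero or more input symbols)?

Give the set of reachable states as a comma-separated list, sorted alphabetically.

BFS from S0:
  visit S0: S0--a-->S0 (seen), S0--b-->S1 (new), S0--c-->S3 (new)
  visit S1: S1--a-->S1 (seen), S1--b-->S4 (new), S1--c-->S1 (seen)
  visit S3: S3--a-->S4 (seen), S3--b-->S1 (seen), S3--c-->S1 (seen)
  visit S4: S4--a-->S1 (seen), S4--b-->S4 (seen), S4--c-->S3 (seen)

Answer: S0, S1, S3, S4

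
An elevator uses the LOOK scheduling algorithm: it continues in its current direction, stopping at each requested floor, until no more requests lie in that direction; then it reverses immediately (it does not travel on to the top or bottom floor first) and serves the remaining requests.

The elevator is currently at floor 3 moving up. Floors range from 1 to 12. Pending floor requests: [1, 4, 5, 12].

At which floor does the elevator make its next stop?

Current floor: 3, direction: up
Requests above: [4, 5, 12]
Requests below: [1]
Moving up and requests lie above → nearest above is min([4, 5, 12]) = 4

Answer: 4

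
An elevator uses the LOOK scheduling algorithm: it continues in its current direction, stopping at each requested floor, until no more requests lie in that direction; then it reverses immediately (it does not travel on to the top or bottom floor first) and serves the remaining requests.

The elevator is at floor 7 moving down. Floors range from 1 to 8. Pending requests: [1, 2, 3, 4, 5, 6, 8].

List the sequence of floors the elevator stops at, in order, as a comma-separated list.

Current: 7, moving DOWN
Serve below first (descending): [6, 5, 4, 3, 2, 1]
Then reverse, serve above (ascending): [8]

Answer: 6, 5, 4, 3, 2, 1, 8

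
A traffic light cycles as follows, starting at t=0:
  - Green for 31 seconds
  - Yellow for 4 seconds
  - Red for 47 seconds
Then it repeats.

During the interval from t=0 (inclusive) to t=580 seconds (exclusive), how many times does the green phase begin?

Answer: 8

Derivation:
Cycle = 31+4+47 = 82s
green phase starts at t = k*82 + 0 for k=0,1,2,...
Need k*82+0 < 580 → k < 7.073
k ∈ {0, ..., 7} → 8 starts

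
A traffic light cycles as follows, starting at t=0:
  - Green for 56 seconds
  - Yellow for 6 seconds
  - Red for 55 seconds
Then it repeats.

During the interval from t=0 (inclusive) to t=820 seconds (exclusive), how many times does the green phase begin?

Cycle = 56+6+55 = 117s
green phase starts at t = k*117 + 0 for k=0,1,2,...
Need k*117+0 < 820 → k < 7.009
k ∈ {0, ..., 7} → 8 starts

Answer: 8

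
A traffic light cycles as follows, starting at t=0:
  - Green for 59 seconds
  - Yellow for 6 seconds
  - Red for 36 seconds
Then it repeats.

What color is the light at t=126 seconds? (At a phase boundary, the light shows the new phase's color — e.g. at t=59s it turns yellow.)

Cycle length = 59 + 6 + 36 = 101s
t = 126, phase_t = 126 mod 101 = 25
25 < 59 (green end) → GREEN

Answer: green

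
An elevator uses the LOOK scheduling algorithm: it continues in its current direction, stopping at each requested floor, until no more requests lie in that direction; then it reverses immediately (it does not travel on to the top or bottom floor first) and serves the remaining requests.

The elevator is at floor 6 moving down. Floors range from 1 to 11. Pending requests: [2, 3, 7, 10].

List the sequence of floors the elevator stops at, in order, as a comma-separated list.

Answer: 3, 2, 7, 10

Derivation:
Current: 6, moving DOWN
Serve below first (descending): [3, 2]
Then reverse, serve above (ascending): [7, 10]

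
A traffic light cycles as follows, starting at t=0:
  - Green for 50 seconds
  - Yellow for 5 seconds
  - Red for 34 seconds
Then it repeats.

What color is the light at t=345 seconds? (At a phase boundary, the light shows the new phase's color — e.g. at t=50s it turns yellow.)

Cycle length = 50 + 5 + 34 = 89s
t = 345, phase_t = 345 mod 89 = 78
78 >= 55 → RED

Answer: red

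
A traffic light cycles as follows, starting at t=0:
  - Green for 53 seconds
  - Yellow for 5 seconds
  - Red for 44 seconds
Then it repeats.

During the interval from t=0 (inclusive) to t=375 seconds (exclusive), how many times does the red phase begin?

Answer: 4

Derivation:
Cycle = 53+5+44 = 102s
red phase starts at t = k*102 + 58 for k=0,1,2,...
Need k*102+58 < 375 → k < 3.108
k ∈ {0, ..., 3} → 4 starts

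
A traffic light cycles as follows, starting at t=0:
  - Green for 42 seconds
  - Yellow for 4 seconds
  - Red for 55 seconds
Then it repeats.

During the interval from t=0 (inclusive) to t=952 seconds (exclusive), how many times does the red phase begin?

Cycle = 42+4+55 = 101s
red phase starts at t = k*101 + 46 for k=0,1,2,...
Need k*101+46 < 952 → k < 8.970
k ∈ {0, ..., 8} → 9 starts

Answer: 9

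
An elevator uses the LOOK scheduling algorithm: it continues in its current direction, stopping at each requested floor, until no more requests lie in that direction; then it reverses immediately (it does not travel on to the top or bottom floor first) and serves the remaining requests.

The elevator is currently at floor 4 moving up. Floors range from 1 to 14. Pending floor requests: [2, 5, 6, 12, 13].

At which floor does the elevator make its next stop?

Current floor: 4, direction: up
Requests above: [5, 6, 12, 13]
Requests below: [2]
Moving up and requests lie above → nearest above is min([5, 6, 12, 13]) = 5

Answer: 5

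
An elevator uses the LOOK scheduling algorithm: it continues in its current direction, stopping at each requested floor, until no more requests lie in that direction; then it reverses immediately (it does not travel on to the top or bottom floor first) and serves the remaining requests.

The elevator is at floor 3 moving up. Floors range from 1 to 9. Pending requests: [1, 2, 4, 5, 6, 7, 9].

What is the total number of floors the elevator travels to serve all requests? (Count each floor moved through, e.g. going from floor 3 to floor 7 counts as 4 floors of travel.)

Start at floor 3 moving up, LOOK stop order: [4, 5, 6, 7, 9, 2, 1]
  3 → 4: |4-3| = 1, total = 1
  4 → 5: |5-4| = 1, total = 2
  5 → 6: |6-5| = 1, total = 3
  6 → 7: |7-6| = 1, total = 4
  7 → 9: |9-7| = 2, total = 6
  9 → 2: |2-9| = 7, total = 13
  2 → 1: |1-2| = 1, total = 14

Answer: 14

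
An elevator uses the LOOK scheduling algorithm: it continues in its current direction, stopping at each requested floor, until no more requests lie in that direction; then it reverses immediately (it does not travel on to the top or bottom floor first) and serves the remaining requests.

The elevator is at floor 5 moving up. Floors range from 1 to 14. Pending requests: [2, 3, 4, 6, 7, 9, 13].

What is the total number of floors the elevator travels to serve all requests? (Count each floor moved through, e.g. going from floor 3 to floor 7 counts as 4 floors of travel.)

Start at floor 5 moving up, LOOK stop order: [6, 7, 9, 13, 4, 3, 2]
  5 → 6: |6-5| = 1, total = 1
  6 → 7: |7-6| = 1, total = 2
  7 → 9: |9-7| = 2, total = 4
  9 → 13: |13-9| = 4, total = 8
  13 → 4: |4-13| = 9, total = 17
  4 → 3: |3-4| = 1, total = 18
  3 → 2: |2-3| = 1, total = 19

Answer: 19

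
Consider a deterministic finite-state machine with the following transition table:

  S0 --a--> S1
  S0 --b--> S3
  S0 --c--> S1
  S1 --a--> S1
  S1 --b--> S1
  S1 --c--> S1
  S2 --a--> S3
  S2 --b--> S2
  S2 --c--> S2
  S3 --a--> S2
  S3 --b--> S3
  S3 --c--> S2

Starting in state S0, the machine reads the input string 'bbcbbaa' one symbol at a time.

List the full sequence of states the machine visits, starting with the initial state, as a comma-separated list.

Start: S0
  read 'b': S0 --b--> S3
  read 'b': S3 --b--> S3
  read 'c': S3 --c--> S2
  read 'b': S2 --b--> S2
  read 'b': S2 --b--> S2
  read 'a': S2 --a--> S3
  read 'a': S3 --a--> S2

Answer: S0, S3, S3, S2, S2, S2, S3, S2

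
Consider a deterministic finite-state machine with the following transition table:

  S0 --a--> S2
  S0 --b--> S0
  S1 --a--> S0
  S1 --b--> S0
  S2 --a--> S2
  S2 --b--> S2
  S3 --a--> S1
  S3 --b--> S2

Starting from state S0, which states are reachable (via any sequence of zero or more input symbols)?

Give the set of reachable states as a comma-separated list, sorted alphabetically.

Answer: S0, S2

Derivation:
BFS from S0:
  visit S0: S0--a-->S2 (new), S0--b-->S0 (seen)
  visit S2: S2--a-->S2 (seen), S2--b-->S2 (seen)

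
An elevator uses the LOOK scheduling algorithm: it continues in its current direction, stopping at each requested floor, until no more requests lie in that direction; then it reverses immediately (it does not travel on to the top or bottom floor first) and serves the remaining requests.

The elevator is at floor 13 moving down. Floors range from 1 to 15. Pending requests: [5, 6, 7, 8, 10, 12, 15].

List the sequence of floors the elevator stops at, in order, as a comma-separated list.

Current: 13, moving DOWN
Serve below first (descending): [12, 10, 8, 7, 6, 5]
Then reverse, serve above (ascending): [15]

Answer: 12, 10, 8, 7, 6, 5, 15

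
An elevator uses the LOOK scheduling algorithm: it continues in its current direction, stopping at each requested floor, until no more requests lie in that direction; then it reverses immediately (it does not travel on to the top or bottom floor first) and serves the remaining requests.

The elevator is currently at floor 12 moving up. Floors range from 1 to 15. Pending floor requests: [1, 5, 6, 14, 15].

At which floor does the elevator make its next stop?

Answer: 14

Derivation:
Current floor: 12, direction: up
Requests above: [14, 15]
Requests below: [1, 5, 6]
Moving up and requests lie above → nearest above is min([14, 15]) = 14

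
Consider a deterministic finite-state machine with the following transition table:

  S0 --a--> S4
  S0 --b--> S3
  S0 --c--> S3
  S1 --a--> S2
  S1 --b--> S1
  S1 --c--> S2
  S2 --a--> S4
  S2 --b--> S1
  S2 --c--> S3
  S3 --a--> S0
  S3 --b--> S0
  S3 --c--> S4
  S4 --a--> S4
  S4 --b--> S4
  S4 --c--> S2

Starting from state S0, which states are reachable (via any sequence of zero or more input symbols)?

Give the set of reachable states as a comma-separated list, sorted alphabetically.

BFS from S0:
  visit S0: S0--a-->S4 (new), S0--b-->S3 (new), S0--c-->S3 (seen)
  visit S4: S4--a-->S4 (seen), S4--b-->S4 (seen), S4--c-->S2 (new)
  visit S3: S3--a-->S0 (seen), S3--b-->S0 (seen), S3--c-->S4 (seen)
  visit S2: S2--a-->S4 (seen), S2--b-->S1 (new), S2--c-->S3 (seen)
  visit S1: S1--a-->S2 (seen), S1--b-->S1 (seen), S1--c-->S2 (seen)

Answer: S0, S1, S2, S3, S4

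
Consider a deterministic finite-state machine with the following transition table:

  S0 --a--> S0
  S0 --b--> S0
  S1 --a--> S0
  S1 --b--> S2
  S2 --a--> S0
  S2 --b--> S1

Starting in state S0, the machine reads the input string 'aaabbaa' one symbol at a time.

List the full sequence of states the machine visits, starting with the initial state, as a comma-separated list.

Answer: S0, S0, S0, S0, S0, S0, S0, S0

Derivation:
Start: S0
  read 'a': S0 --a--> S0
  read 'a': S0 --a--> S0
  read 'a': S0 --a--> S0
  read 'b': S0 --b--> S0
  read 'b': S0 --b--> S0
  read 'a': S0 --a--> S0
  read 'a': S0 --a--> S0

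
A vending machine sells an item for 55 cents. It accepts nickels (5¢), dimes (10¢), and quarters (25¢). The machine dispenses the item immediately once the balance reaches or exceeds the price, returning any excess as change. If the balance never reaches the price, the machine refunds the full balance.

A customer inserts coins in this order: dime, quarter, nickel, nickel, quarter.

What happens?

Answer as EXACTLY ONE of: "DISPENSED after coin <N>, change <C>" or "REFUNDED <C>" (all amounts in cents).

Price: 55¢
Coin 1 (dime, 10¢): balance = 10¢
Coin 2 (quarter, 25¢): balance = 35¢
Coin 3 (nickel, 5¢): balance = 40¢
Coin 4 (nickel, 5¢): balance = 45¢
Coin 5 (quarter, 25¢): balance = 70¢
  → balance >= price → DISPENSE, change = 70 - 55 = 15¢

Answer: DISPENSED after coin 5, change 15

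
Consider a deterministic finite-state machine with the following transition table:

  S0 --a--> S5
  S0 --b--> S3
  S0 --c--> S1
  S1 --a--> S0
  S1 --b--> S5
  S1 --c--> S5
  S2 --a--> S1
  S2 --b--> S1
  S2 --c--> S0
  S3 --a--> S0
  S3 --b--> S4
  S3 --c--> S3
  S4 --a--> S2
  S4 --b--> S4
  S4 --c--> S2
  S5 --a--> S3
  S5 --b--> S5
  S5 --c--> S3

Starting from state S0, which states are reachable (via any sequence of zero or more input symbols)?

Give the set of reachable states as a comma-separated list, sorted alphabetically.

BFS from S0:
  visit S0: S0--a-->S5 (new), S0--b-->S3 (new), S0--c-->S1 (new)
  visit S5: S5--a-->S3 (seen), S5--b-->S5 (seen), S5--c-->S3 (seen)
  visit S3: S3--a-->S0 (seen), S3--b-->S4 (new), S3--c-->S3 (seen)
  visit S1: S1--a-->S0 (seen), S1--b-->S5 (seen), S1--c-->S5 (seen)
  visit S4: S4--a-->S2 (new), S4--b-->S4 (seen), S4--c-->S2 (seen)
  visit S2: S2--a-->S1 (seen), S2--b-->S1 (seen), S2--c-->S0 (seen)

Answer: S0, S1, S2, S3, S4, S5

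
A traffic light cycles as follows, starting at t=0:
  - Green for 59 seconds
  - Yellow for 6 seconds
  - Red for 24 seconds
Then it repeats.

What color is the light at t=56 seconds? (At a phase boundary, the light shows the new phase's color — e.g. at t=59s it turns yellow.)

Cycle length = 59 + 6 + 24 = 89s
t = 56, phase_t = 56 mod 89 = 56
56 < 59 (green end) → GREEN

Answer: green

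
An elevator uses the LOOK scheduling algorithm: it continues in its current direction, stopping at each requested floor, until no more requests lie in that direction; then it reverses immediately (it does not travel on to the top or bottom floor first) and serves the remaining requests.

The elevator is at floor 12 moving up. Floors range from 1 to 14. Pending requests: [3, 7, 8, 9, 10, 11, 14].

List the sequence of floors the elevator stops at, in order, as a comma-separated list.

Current: 12, moving UP
Serve above first (ascending): [14]
Then reverse, serve below (descending): [11, 10, 9, 8, 7, 3]

Answer: 14, 11, 10, 9, 8, 7, 3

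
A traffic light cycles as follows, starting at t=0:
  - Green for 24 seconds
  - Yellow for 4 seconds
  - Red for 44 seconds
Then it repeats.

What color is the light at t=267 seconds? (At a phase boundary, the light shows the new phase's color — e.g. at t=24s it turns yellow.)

Answer: red

Derivation:
Cycle length = 24 + 4 + 44 = 72s
t = 267, phase_t = 267 mod 72 = 51
51 >= 28 → RED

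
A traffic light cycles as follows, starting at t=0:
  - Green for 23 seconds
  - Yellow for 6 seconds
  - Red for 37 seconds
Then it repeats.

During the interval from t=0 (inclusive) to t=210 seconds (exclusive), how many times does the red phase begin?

Cycle = 23+6+37 = 66s
red phase starts at t = k*66 + 29 for k=0,1,2,...
Need k*66+29 < 210 → k < 2.742
k ∈ {0, ..., 2} → 3 starts

Answer: 3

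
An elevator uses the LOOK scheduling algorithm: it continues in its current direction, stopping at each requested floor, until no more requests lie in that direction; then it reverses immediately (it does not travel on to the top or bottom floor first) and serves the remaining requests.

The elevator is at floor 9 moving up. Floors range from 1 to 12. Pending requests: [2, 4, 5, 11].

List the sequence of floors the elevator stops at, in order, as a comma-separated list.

Answer: 11, 5, 4, 2

Derivation:
Current: 9, moving UP
Serve above first (ascending): [11]
Then reverse, serve below (descending): [5, 4, 2]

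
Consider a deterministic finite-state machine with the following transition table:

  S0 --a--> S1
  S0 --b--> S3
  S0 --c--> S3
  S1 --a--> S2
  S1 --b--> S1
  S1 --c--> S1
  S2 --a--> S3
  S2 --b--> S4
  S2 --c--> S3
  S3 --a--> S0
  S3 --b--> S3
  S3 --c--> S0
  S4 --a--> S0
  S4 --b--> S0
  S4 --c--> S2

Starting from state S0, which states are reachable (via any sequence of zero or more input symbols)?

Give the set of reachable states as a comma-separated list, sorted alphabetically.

Answer: S0, S1, S2, S3, S4

Derivation:
BFS from S0:
  visit S0: S0--a-->S1 (new), S0--b-->S3 (new), S0--c-->S3 (seen)
  visit S1: S1--a-->S2 (new), S1--b-->S1 (seen), S1--c-->S1 (seen)
  visit S3: S3--a-->S0 (seen), S3--b-->S3 (seen), S3--c-->S0 (seen)
  visit S2: S2--a-->S3 (seen), S2--b-->S4 (new), S2--c-->S3 (seen)
  visit S4: S4--a-->S0 (seen), S4--b-->S0 (seen), S4--c-->S2 (seen)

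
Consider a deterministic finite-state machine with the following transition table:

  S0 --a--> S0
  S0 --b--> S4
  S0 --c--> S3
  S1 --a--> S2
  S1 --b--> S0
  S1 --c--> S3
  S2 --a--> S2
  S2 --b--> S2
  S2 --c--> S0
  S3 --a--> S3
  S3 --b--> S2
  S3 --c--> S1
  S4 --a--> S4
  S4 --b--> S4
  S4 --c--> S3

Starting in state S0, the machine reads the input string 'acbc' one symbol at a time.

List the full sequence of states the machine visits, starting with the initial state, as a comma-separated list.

Answer: S0, S0, S3, S2, S0

Derivation:
Start: S0
  read 'a': S0 --a--> S0
  read 'c': S0 --c--> S3
  read 'b': S3 --b--> S2
  read 'c': S2 --c--> S0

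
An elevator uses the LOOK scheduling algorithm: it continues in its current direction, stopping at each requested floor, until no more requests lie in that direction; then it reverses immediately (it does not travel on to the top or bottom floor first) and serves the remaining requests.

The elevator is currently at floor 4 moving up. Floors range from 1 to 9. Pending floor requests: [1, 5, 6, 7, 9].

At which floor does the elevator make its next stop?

Current floor: 4, direction: up
Requests above: [5, 6, 7, 9]
Requests below: [1]
Moving up and requests lie above → nearest above is min([5, 6, 7, 9]) = 5

Answer: 5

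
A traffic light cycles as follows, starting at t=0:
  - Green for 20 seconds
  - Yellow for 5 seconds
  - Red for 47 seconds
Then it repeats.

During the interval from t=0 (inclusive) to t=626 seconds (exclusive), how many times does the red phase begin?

Answer: 9

Derivation:
Cycle = 20+5+47 = 72s
red phase starts at t = k*72 + 25 for k=0,1,2,...
Need k*72+25 < 626 → k < 8.347
k ∈ {0, ..., 8} → 9 starts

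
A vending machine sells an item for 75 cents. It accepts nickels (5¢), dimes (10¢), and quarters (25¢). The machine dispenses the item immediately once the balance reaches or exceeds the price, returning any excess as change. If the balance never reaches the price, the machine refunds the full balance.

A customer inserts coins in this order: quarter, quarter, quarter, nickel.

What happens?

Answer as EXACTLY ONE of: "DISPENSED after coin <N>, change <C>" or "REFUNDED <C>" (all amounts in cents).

Price: 75¢
Coin 1 (quarter, 25¢): balance = 25¢
Coin 2 (quarter, 25¢): balance = 50¢
Coin 3 (quarter, 25¢): balance = 75¢
  → balance >= price → DISPENSE, change = 75 - 75 = 0¢

Answer: DISPENSED after coin 3, change 0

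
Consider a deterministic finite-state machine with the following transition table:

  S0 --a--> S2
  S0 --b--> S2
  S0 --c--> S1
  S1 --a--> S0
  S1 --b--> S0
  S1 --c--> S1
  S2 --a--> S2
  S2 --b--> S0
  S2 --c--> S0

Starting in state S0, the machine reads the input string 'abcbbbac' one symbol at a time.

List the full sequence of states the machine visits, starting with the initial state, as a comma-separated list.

Start: S0
  read 'a': S0 --a--> S2
  read 'b': S2 --b--> S0
  read 'c': S0 --c--> S1
  read 'b': S1 --b--> S0
  read 'b': S0 --b--> S2
  read 'b': S2 --b--> S0
  read 'a': S0 --a--> S2
  read 'c': S2 --c--> S0

Answer: S0, S2, S0, S1, S0, S2, S0, S2, S0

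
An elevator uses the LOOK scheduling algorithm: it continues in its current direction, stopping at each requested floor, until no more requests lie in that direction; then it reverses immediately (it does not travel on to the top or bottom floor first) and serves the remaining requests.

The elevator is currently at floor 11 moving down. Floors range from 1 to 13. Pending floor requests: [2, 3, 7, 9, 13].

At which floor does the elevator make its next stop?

Answer: 9

Derivation:
Current floor: 11, direction: down
Requests above: [13]
Requests below: [2, 3, 7, 9]
Moving down and requests lie below → nearest below is max([2, 3, 7, 9]) = 9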